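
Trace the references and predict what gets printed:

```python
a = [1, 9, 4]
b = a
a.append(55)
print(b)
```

Key concept: basic list aliasing.
Step by step:
`a = [1, 9, 4]` → a = [1, 9, 4]
`b = a` → b = [1, 9, 4] (same object as a)
`a.append(55)` → a = [1, 9, 4, 55] (same object as b); b = [1, 9, 4, 55] (same object as a)
`print(b)` → prints [1, 9, 4, 55]

Answer: [1, 9, 4, 55]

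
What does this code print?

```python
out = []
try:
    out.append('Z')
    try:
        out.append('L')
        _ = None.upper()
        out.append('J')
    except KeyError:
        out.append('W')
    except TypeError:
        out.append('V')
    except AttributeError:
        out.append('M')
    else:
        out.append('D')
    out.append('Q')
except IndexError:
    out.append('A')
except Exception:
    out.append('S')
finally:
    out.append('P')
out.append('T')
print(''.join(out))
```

Execution trace: 'Z' (try body) → 'L' (inner try body) → 'M' (inner except AttributeError) → 'Q' (try body, no exception) → 'P' (finally) → 'T' (after the try/except). Output: ZLMQPT

Answer: ZLMQPT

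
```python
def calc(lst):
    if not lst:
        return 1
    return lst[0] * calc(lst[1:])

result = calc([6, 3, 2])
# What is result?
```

Product over [6, 3, 2] = 6 * 3 * 2 = 36

Answer: 36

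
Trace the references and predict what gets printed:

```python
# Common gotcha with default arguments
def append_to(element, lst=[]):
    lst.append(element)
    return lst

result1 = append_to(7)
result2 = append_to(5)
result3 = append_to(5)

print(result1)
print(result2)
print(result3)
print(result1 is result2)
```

Key concept: mutable default argument gotcha.
Step by step:
`result1 = append_to(7)` → result1 = [7]
`result2 = append_to(5)` → result1 = [7, 5] (same object as result2); result2 = [7, 5] (same object as result1)
`result3 = append_to(5)` → result1 = [7, 5, 5] (same object as result2, result3); result2 = [7, 5, 5] (same object as result1, result3); result3 = [7, 5, 5] (same object as result1, result2)
`print(result1)` → prints [7, 5, 5]
`print(result2)` → prints [7, 5, 5]
`print(result3)` → prints [7, 5, 5]
`print(result1 is result2)` → prints True

Answer:
[7, 5, 5]
[7, 5, 5]
[7, 5, 5]
True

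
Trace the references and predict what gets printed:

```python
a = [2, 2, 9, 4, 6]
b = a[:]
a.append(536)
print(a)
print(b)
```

Key concept: slice [:] creates copy.
Step by step:
`a = [2, 2, 9, 4, 6]` → a = [2, 2, 9, 4, 6]
`b = a[:]` → b = [2, 2, 9, 4, 6]
`a.append(536)` → a = [2, 2, 9, 4, 6, 536]
`print(a)` → prints [2, 2, 9, 4, 6, 536]
`print(b)` → prints [2, 2, 9, 4, 6]

Answer:
[2, 2, 9, 4, 6, 536]
[2, 2, 9, 4, 6]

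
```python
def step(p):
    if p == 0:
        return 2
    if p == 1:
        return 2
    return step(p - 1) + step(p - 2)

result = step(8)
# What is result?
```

Build up from base cases: step(0)=2, step(1)=2, step(2)=4, step(3)=6, step(4)=10, step(5)=16, step(6)=26, ..., step(8)=68

Answer: 68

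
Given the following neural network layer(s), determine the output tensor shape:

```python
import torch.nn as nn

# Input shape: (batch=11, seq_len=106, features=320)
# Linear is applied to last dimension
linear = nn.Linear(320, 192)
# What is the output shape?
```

Input: (11, 106, 320) -> Output: (11, 106, 192)

Answer: (11, 106, 192)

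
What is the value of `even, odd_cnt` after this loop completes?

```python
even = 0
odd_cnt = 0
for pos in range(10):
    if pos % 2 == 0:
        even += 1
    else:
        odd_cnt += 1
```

Count evens and odds in range(10)
`even, odd_cnt` takes the values: (0, 0) → (1, 0) → (1, 1) → (2, 1) → (2, 2) → (3, 2) → (3, 3) → (4, 3) → (4, 4) → (5, 4) → (5, 5)

Answer: 5, 5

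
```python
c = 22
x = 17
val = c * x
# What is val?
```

Trace:
`c = 22` → c = 22
`x = 17` → x = 17
`val = c * x` → val = 374
So val = 374

Answer: 374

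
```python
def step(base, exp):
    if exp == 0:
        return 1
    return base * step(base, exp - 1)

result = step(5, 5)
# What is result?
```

step(5, 5) = 5 * 5 * 5 * 5 * 5 = 3125

Answer: 3125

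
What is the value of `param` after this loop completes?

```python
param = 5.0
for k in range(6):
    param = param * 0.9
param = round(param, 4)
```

Exponential decay: 5.0 * 0.9^6
`param` takes the values: 5.0 → 4.5 → 4.05 → 3.645 → 3.2805 → 2.95245 → 2.657205 → 2.6572

Answer: 2.6572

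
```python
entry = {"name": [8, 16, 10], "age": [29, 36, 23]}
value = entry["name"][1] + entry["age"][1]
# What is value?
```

Trace:
`entry = {"name": [8, 16, 10], "age": [29, 36, 23]}` → entry = {'name': [8, 16, 10], 'age': [29, 36, 23]}
`value = entry["name"][1] + entry["age"][1]` → value = 52
So value = 52

Answer: 52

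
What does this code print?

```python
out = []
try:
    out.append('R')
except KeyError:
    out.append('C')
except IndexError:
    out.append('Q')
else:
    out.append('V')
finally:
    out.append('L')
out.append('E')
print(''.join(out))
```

Execution trace: 'R' (try body, no exception) → 'V' (else) → 'L' (finally) → 'E' (after the try/except). Output: RVLE

Answer: RVLE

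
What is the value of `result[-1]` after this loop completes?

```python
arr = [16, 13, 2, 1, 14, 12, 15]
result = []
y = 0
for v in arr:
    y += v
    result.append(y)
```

Cumulative sum ends at 73
`result` takes the values: [] → [16] → [16, 29] → [16, 29, 31] → [16, 29, 31, 32] → [16, 29, 31, 32, 46] → [16, 29, 31, 32, 46, 58] → [16, 29, 31, 32, 46, 58, 73]
So `result[-1]` = 73

Answer: 73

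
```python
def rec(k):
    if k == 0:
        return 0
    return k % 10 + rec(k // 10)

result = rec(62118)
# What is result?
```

Sum of digits of 62118: 8 + 1 + 1 + 2 + 6 = 18

Answer: 18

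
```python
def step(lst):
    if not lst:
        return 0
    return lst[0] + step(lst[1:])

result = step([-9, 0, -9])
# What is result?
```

(-9) + 0 + (-9) + 0 = -18

Answer: -18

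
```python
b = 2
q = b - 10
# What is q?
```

Trace:
`b = 2` → b = 2
`q = b - 10` → q = -8
So q = -8

Answer: -8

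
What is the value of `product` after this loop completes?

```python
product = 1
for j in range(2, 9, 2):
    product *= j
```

Product of even numbers 2 to 8
`product` takes the values: 1 → 2 → 8 → 48 → 384

Answer: 384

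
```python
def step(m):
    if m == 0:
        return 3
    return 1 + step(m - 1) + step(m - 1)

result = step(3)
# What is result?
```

step(m) = 1 + 2·step(m-1), step(0)=3. Closed form: (3+1)·2^3 - 1 = 31.

Answer: 31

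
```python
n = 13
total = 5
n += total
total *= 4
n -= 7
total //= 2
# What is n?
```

Trace:
`n = 13` → n = 13
`total = 5` → total = 5
`n += total` → n = 18
`total *= 4` → total = 20
`n -= 7` → n = 11
`total //= 2` → total = 10
So n = 11

Answer: 11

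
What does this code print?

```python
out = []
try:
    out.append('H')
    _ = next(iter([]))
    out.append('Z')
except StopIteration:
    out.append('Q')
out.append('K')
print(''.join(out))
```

Execution trace: 'H' (try body) → 'Q' (except StopIteration) → 'K' (after the try/except). Output: HQK

Answer: HQK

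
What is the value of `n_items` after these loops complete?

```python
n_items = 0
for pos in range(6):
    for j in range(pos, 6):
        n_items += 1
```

Upper triangle: 6 + 5 + ... + 1
`n_items` takes the values: 0 → 1 → 2 → 3 → 4 → 5 → 6 → 7 → 8 → 9 → 10 → 11 → 12 → 13 → 14 → 15 → 16 → 17 → 18 → 19 → 20 → 21

Answer: 21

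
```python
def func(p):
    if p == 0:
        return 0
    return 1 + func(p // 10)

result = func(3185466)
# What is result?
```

Count of digits of 3185466: 7

Answer: 7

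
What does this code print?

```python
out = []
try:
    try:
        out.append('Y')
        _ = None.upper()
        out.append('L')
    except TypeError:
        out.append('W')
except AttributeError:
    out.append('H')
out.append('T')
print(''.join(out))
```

Execution trace: 'Y' (inner try body) → 'H' (outer except AttributeError) → 'T' (after the try/except). Output: YHT

Answer: YHT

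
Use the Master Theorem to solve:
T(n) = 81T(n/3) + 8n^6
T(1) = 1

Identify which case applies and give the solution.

a=81, b=3, f(n)=8n^6. log_3(81) = 4. Since c=6 > 4 and the regularity condition holds (81(n/3)^6 = (81/3^6)n^6 with 81/3^6 < 1), Case 3 applies: T(n) = Θ(f(n)) = O(n^6).

Answer: O(n^6) - Case 3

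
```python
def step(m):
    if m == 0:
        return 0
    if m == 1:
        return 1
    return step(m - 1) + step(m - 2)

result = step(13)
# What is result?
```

Build up from base cases: step(0)=0, step(1)=1, step(2)=1, step(3)=2, step(4)=3, step(5)=5, step(6)=8, ..., step(13)=233

Answer: 233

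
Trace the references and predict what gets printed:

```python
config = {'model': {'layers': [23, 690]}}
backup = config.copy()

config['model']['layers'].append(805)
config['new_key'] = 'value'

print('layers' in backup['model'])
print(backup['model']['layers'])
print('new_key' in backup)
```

Key concept: shallow copy gotcha with nested dict.
Step by step:
`config = {'model': {'layers': [23, 690]}}` → config = {'model': {'layers': [23, 690]}}
`backup = config.copy()` → backup = {'model': {'layers': [23, 690]}}
`config['model']['layers'].append(805)` → config = {'model': {'layers': [23, 690, 805]}}; backup = {'model': {'layers': [23, 690, 805]}}
`config['new_key'] = 'value'` → config = {'model': {'layers': [23, 690, 805]}, 'new_key': 'value'}
`print('layers' in backup['model'])` → prints True
`print(backup['model']['layers'])` → prints [23, 690, 805]
`print('new_key' in backup)` → prints False

Answer:
True
[23, 690, 805]
False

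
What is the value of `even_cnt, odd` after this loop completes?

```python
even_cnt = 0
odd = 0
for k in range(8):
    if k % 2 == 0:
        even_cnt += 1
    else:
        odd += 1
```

Count evens and odds in range(8)
`even_cnt, odd` takes the values: (0, 0) → (1, 0) → (1, 1) → (2, 1) → (2, 2) → (3, 2) → (3, 3) → (4, 3) → (4, 4)

Answer: 4, 4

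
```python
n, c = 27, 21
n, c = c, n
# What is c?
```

Trace:
`n, c = 27, 21` → n = 27; c = 21
`n, c = c, n` → n = 21; c = 27
So c = 27

Answer: 27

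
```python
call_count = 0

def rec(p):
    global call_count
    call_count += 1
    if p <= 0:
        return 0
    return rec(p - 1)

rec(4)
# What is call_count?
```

Linear recursion stepping by 1: 5 calls from p=4 down to ≤0.

Answer: 5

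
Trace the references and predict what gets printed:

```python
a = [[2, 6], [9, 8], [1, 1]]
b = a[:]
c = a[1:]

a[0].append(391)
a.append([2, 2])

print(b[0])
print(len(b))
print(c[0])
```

Key concept: slice with nested mutation.
Step by step:
`a = [[2, 6], [9, 8], [1, 1]]` → a = [[2, 6], [9, 8], [1, 1]]
`b = a[:]` → b = [[2, 6], [9, 8], [1, 1]]
`c = a[1:]` → c = [[9, 8], [1, 1]]
`a[0].append(391)` → a = [[2, 6, 391], [9, 8], [1, 1]]; b = [[2, 6, 391], [9, 8], [1, 1]]
`a.append([2, 2])` → a = [[2, 6, 391], [9, 8], [1, 1], [2, 2]]
`print(b[0])` → prints [2, 6, 391]
`print(len(b))` → prints 3
`print(c[0])` → prints [9, 8]

Answer:
[2, 6, 391]
3
[9, 8]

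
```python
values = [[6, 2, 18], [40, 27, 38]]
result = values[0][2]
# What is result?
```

Trace:
`values = [[6, 2, 18], [40, 27, 38]]` → values = [[6, 2, 18], [40, 27, 38]]
`result = values[0][2]` → result = 18
So result = 18

Answer: 18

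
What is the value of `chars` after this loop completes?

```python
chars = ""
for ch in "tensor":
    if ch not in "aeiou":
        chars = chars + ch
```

Remove vowels from 'tensor'
`chars` takes the values: "" → "t" → "tn" → "tns" → "tnsr"

Answer: "tnsr"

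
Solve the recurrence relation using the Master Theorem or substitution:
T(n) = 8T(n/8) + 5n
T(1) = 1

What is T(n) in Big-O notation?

By Master Theorem: a=8, b=8, f(n)=5n. Since log_8(8) = 1 and f(n) = Θ(n^1), Case 2 applies. T(n) = O(n log n).

Answer: O(n log n)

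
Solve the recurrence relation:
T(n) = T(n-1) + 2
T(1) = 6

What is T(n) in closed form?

Unrolling: T(n) = T(1) + 2·(n-1) = 6 + 2(n-1) = 2n + 4.

Answer: T(n) = 2n + 4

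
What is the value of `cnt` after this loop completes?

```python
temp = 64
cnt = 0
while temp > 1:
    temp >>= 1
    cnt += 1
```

Count right shifts until 1
`cnt` takes the values: 0 → 1 → 2 → 3 → 4 → 5 → 6

Answer: 6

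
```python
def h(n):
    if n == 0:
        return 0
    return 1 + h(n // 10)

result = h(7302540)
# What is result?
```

Count of digits of 7302540: 7

Answer: 7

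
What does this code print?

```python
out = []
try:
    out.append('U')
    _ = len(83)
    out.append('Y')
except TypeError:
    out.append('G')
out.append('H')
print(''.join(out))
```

Execution trace: 'U' (try body) → 'G' (except TypeError) → 'H' (after the try/except). Output: UGH

Answer: UGH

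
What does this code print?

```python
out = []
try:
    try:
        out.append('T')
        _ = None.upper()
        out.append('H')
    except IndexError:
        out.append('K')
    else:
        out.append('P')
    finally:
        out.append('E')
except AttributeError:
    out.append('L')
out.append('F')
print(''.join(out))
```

Execution trace: 'T' (try body) → 'E' (finally) → 'L' (outer except AttributeError) → 'F' (after the try/except). Output: TELF

Answer: TELF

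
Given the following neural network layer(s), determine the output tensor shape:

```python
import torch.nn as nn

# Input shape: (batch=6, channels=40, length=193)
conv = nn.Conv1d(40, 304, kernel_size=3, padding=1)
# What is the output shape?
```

Input: (6, 40, 193) -> Output: (6, 304, 193)

Answer: (6, 304, 193)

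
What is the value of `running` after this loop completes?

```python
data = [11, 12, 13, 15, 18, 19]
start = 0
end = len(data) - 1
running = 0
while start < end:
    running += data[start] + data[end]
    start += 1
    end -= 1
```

Sum of pairs from ends
`running` takes the values: 0 → 30 → 60 → 88

Answer: 88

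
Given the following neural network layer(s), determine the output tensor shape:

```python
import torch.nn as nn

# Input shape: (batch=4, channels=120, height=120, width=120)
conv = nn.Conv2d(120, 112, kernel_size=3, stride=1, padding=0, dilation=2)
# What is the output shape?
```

Input: (4, 120, 120, 120) -> Output: (4, 112, 116, 116)

Answer: (4, 112, 116, 116)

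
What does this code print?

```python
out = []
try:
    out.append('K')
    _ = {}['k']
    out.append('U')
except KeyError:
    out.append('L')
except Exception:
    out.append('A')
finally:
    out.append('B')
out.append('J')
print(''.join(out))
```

Execution trace: 'K' (try body) → 'L' (except KeyError) → 'B' (finally) → 'J' (after the try/except). Output: KLBJ

Answer: KLBJ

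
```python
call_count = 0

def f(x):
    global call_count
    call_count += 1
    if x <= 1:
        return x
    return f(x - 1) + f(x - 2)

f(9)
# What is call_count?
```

Calls(x) = 1 + Calls(x-1) + Calls(x-2); Calls(0)=Calls(1)=1. For x=9 this gives 109.

Answer: 109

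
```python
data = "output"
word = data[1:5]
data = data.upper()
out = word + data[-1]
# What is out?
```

Trace:
`data = "output"` → data = 'output'
`word = data[1:5]` → word = 'utpu'
`data = data.upper()` → data = 'OUTPUT'
`out = word + data[-1]` → out = 'utpuT'
So out = 'utpuT'

Answer: 'utpuT'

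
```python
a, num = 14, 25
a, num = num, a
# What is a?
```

Trace:
`a, num = 14, 25` → a = 14; num = 25
`a, num = num, a` → a = 25; num = 14
So a = 25

Answer: 25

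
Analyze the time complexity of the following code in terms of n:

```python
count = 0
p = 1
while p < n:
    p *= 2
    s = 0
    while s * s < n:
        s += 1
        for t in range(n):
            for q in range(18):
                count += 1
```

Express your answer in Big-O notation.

Each loop level contributes: log n × √n × n × 1. Multiplying the contributions gives O(n√n log n).

Answer: O(n√n log n)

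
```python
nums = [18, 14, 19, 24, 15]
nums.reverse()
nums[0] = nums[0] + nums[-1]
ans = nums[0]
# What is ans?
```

Trace:
`nums = [18, 14, 19, 24, 15]` → nums = [18, 14, 19, 24, 15]
`nums.reverse()` → nums = [15, 24, 19, 14, 18]
`nums[0] = nums[0] + nums[-1]` → nums = [33, 24, 19, 14, 18]
`ans = nums[0]` → ans = 33
So ans = 33

Answer: 33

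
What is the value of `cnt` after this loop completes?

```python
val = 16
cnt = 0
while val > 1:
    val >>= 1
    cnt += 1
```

Count right shifts until 1
`cnt` takes the values: 0 → 1 → 2 → 3 → 4

Answer: 4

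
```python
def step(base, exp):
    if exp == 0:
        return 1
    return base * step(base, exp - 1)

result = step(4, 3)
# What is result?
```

step(4, 3) = 4 * 4 * 4 = 64

Answer: 64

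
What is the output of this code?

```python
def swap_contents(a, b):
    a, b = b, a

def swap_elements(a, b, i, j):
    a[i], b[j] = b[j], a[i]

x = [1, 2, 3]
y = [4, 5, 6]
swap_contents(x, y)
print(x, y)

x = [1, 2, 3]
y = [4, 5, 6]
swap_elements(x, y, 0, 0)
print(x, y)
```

Key concept: parameter rebinding vs mutation.
Step by step:
`x = [1, 2, 3]` → x = [1, 2, 3]
`y = [4, 5, 6]` → y = [4, 5, 6]
`swap_contents(x, y)` → no visible change to tracked variables
`print(x, y)` → prints [1, 2, 3] [4, 5, 6]
`x = [1, 2, 3]` → x = [1, 2, 3]
`y = [4, 5, 6]` → y = [4, 5, 6]
`swap_elements(x, y, 0, 0)` → x = [4, 2, 3]; y = [1, 5, 6]
`print(x, y)` → prints [4, 2, 3] [1, 5, 6]

Answer:
[1, 2, 3] [4, 5, 6]
[4, 2, 3] [1, 5, 6]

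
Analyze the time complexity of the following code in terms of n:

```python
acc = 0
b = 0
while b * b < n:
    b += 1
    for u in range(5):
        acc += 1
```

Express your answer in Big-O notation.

Each loop level contributes: √n × 1. Multiplying the contributions gives O(√n).

Answer: O(√n)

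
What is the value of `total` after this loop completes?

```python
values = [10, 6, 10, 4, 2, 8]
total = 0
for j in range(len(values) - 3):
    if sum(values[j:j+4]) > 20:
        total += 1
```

Count windows with sum > 20
`total` takes the values: 0 → 1 → 2 → 3

Answer: 3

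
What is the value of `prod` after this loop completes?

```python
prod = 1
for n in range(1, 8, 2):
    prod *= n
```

Product of 1, 3, 5, ... up to 7
`prod` takes the values: 1 → 3 → 15 → 105

Answer: 105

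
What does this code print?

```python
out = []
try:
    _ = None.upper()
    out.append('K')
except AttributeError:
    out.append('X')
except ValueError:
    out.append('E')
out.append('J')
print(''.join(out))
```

Execution trace: 'X' (except AttributeError) → 'J' (after the try/except). Output: XJ

Answer: XJ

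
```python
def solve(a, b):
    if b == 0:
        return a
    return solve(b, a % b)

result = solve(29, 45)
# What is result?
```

solve(29, 45) -> solve(45, 29) -> solve(29, 16) -> solve(16, 13) -> solve(13, 3) -> solve(3, 1) -> solve(1, 0) -> 1

Answer: 1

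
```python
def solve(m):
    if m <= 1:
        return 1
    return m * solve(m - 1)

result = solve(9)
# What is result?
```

solve(9) = 9 * 8 * 7 * 6 * 5 * 4 * 3 * 2 * 1 = 362880

Answer: 362880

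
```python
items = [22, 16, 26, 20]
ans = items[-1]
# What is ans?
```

Trace:
`items = [22, 16, 26, 20]` → items = [22, 16, 26, 20]
`ans = items[-1]` → ans = 20
So ans = 20

Answer: 20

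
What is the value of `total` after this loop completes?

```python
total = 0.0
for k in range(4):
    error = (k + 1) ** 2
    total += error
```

Sum of squared losses 1² + 2² + ... + 4²
`total` takes the values: 0.0 → 1.0 → 5.0 → 14.0 → 30.0

Answer: 30.0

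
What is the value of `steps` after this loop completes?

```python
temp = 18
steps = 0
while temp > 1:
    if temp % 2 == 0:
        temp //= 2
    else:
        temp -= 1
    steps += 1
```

Steps to reduce 18 to 1
`steps` takes the values: 0 → 1 → 2 → 3 → 4 → 5

Answer: 5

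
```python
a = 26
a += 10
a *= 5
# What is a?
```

Trace:
`a = 26` → a = 26
`a += 10` → a = 36
`a *= 5` → a = 180
So a = 180

Answer: 180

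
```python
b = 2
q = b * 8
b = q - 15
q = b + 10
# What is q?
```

Trace:
`b = 2` → b = 2
`q = b * 8` → q = 16
`b = q - 15` → b = 1
`q = b + 10` → q = 11
So q = 11

Answer: 11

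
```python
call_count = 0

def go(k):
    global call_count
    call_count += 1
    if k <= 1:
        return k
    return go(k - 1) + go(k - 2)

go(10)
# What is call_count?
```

Calls(k) = 1 + Calls(k-1) + Calls(k-2); Calls(0)=Calls(1)=1. For k=10 this gives 177.

Answer: 177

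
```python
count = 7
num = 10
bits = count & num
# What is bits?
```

Trace:
`count = 7` → count = 7
`num = 10` → num = 10
`bits = count & num` → bits = 2
So bits = 2

Answer: 2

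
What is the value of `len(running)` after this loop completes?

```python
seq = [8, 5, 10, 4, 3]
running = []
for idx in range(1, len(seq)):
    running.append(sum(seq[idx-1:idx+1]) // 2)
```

Number of 2-element averages
`running` takes the values: [] → [6] → [6, 7] → [6, 7, 7] → [6, 7, 7, 3]
So `len(running)` = 4

Answer: 4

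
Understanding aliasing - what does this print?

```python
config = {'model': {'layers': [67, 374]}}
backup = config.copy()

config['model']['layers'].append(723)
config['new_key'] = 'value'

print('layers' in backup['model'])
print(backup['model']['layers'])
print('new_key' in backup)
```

Key concept: shallow copy gotcha with nested dict.
Step by step:
`config = {'model': {'layers': [67, 374]}}` → config = {'model': {'layers': [67, 374]}}
`backup = config.copy()` → backup = {'model': {'layers': [67, 374]}}
`config['model']['layers'].append(723)` → config = {'model': {'layers': [67, 374, 723]}}; backup = {'model': {'layers': [67, 374, 723]}}
`config['new_key'] = 'value'` → config = {'model': {'layers': [67, 374, 723]}, 'new_key': 'value'}
`print('layers' in backup['model'])` → prints True
`print(backup['model']['layers'])` → prints [67, 374, 723]
`print('new_key' in backup)` → prints False

Answer:
True
[67, 374, 723]
False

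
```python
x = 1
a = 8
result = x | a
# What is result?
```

Trace:
`x = 1` → x = 1
`a = 8` → a = 8
`result = x | a` → result = 9
So result = 9

Answer: 9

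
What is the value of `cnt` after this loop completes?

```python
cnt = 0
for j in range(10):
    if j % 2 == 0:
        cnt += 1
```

Count numbers divisible by 2 in range(10)
`cnt` takes the values: 0 → 1 → 2 → 3 → 4 → 5

Answer: 5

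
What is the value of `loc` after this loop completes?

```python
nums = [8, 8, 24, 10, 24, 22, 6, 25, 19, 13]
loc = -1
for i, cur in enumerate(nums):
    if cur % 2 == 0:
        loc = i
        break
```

First even number index in [8, 8, 24, 10, 24, 22, 6, 25, 19, 13]
`loc` takes the values: -1 → 0

Answer: 0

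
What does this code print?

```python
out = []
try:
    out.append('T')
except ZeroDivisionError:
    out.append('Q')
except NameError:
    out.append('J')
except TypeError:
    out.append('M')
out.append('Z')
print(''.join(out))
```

Execution trace: 'T' (try body, no exception) → 'Z' (after the try/except). Output: TZ

Answer: TZ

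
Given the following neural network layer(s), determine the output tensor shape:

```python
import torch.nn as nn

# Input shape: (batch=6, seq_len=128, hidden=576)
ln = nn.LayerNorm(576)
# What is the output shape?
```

Input: (6, 128, 576) -> Output: (6, 128, 576)

Answer: (6, 128, 576)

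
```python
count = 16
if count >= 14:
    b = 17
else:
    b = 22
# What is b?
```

Trace:
`count = 16` → count = 16
`if count >= 14: ...` → count >= 14 is True → b = 17
So b = 17

Answer: 17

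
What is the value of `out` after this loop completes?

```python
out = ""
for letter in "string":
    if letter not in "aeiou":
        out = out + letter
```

Remove vowels from 'string'
`out` takes the values: "" → "s" → "st" → "str" → "strn" → "strng"

Answer: "strng"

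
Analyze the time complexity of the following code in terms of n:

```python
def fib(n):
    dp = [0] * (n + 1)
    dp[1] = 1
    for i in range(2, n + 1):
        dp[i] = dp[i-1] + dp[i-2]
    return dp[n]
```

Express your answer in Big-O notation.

This is Dynamic programming Fibonacci. Time complexity: O(n).

Answer: O(n)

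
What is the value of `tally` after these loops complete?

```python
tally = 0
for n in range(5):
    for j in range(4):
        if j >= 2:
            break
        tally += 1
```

Inner breaks at 2, outer runs 5 times
`tally` takes the values: 0 → 1 → 2 → 3 → 4 → 5 → 6 → 7 → 8 → 9 → 10

Answer: 10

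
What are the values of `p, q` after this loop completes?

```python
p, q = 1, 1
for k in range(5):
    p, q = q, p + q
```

Fibonacci: after 5 iterations
`p, q` takes the values: (1, 1) → (1, 2) → (2, 3) → (3, 5) → (5, 8) → (8, 13)

Answer: 8, 13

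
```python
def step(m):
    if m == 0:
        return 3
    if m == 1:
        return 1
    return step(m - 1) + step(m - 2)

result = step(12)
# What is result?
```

Build up from base cases: step(0)=3, step(1)=1, step(2)=4, step(3)=5, step(4)=9, step(5)=14, step(6)=23, ..., step(12)=411

Answer: 411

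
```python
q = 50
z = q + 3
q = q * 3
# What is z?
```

Trace:
`q = 50` → q = 50
`z = q + 3` → z = 53
`q = q * 3` → q = 150
So z = 53

Answer: 53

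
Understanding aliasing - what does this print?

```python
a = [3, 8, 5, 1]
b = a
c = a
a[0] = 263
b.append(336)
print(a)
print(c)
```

Key concept: multiple aliases.
Step by step:
`a = [3, 8, 5, 1]` → a = [3, 8, 5, 1]
`b = a` → b = [3, 8, 5, 1] (same object as a)
`c = a` → c = [3, 8, 5, 1] (same object as a, b)
`a[0] = 263` → a = [263, 8, 5, 1] (same object as b, c); b = [263, 8, 5, 1] (same object as a, c); c = [263, 8, 5, 1] (same object as a, b)
`b.append(336)` → a = [263, 8, 5, 1, 336] (same object as b, c); b = [263, 8, 5, 1, 336] (same object as a, c); c = [263, 8, 5, 1, 336] (same object as a, b)
`print(a)` → prints [263, 8, 5, 1, 336]
`print(c)` → prints [263, 8, 5, 1, 336]

Answer:
[263, 8, 5, 1, 336]
[263, 8, 5, 1, 336]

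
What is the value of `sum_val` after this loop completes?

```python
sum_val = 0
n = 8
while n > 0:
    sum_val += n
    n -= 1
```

Sum 8 down to 1
`sum_val` takes the values: 0 → 8 → 15 → 21 → 26 → 30 → 33 → 35 → 36

Answer: 36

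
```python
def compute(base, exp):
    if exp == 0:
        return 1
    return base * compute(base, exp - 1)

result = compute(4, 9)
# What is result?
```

compute(4, 9) = 4 * 4 * 4 * 4 * 4 * 4 * 4 * 4 * 4 = 262144

Answer: 262144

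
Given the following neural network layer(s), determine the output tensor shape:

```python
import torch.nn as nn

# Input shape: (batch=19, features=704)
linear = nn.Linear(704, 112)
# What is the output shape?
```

Input: (19, 704) -> Output: (19, 112)

Answer: (19, 112)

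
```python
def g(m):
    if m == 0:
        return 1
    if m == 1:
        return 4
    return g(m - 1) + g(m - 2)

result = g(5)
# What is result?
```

Build up from base cases: g(0)=1, g(1)=4, g(2)=5, g(3)=9, g(4)=14, g(5)=23

Answer: 23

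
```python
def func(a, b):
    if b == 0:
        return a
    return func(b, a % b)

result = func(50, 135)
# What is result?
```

func(50, 135) -> func(135, 50) -> func(50, 35) -> func(35, 15) -> func(15, 5) -> func(5, 0) -> 5

Answer: 5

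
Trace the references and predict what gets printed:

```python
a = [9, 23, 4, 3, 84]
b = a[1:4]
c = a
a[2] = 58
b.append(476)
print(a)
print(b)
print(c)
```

Key concept: slice vs alias.
Step by step:
`a = [9, 23, 4, 3, 84]` → a = [9, 23, 4, 3, 84]
`b = a[1:4]` → b = [23, 4, 3]
`c = a` → c = [9, 23, 4, 3, 84] (same object as a)
`a[2] = 58` → a = [9, 23, 58, 3, 84] (same object as c); c = [9, 23, 58, 3, 84] (same object as a)
`b.append(476)` → b = [23, 4, 3, 476]
`print(a)` → prints [9, 23, 58, 3, 84]
`print(b)` → prints [23, 4, 3, 476]
`print(c)` → prints [9, 23, 58, 3, 84]

Answer:
[9, 23, 58, 3, 84]
[23, 4, 3, 476]
[9, 23, 58, 3, 84]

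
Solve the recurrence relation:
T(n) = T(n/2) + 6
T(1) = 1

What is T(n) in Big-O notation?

Each step divides n by 2 and adds 6. After log_2(n) steps we reach T(1)=1. So T(n) = 6·log_2(n) + 1 = O(log n).

Answer: O(log n)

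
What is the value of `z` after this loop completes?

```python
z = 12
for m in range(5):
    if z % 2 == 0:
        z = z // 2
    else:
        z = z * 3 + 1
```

Collatz-style transformation from 12
`z` takes the values: 12 → 6 → 3 → 10 → 5 → 16

Answer: 16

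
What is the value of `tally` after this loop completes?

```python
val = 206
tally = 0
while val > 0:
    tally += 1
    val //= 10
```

Count digits by repeated division by 10
`tally` takes the values: 0 → 1 → 2 → 3

Answer: 3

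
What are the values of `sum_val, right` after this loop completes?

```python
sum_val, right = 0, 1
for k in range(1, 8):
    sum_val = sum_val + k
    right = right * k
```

Sum and factorial of 1 to 7
`sum_val, right` takes the values: (0, 1) → (1, 1) → (3, 1) → (3, 2) → (6, 2) → (6, 6) → (10, 6) → (10, 24) → (15, 24) → (15, 120) → (21, 120) → (21, 720) → (28, 720) → (28, 5040)

Answer: 28, 5040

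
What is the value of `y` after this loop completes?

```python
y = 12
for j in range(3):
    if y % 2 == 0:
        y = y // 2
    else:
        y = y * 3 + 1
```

Collatz-style transformation from 12
`y` takes the values: 12 → 6 → 3 → 10

Answer: 10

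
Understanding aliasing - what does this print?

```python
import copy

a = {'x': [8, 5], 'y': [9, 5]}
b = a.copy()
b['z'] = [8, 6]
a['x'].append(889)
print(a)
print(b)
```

Key concept: shallow copy of dict with mutable values.
Step by step:
`a = {'x': [8, 5], 'y': [9, 5]}` → a = {'x': [8, 5], 'y': [9, 5]}
`b = a.copy()` → b = {'x': [8, 5], 'y': [9, 5]}
`b['z'] = [8, 6]` → b = {'x': [8, 5], 'y': [9, 5], 'z': [8, 6]}
`a['x'].append(889)` → a = {'x': [8, 5, 889], 'y': [9, 5]}; b = {'x': [8, 5, 889], 'y': [9, 5], 'z': [8, 6]}
`print(a)` → prints {'x': [8, 5, 889], 'y': [9, 5]}
`print(b)` → prints {'x': [8, 5, 889], 'y': [9, 5], 'z': [8, 6]}

Answer:
{'x': [8, 5, 889], 'y': [9, 5]}
{'x': [8, 5, 889], 'y': [9, 5], 'z': [8, 6]}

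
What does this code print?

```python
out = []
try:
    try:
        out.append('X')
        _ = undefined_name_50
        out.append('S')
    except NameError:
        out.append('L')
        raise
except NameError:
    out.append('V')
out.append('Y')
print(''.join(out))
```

Execution trace: 'X' (inner try body) → 'L' (inner except NameError) → 'V' (outer except NameError) → 'Y' (after the try/except). Output: XLVY

Answer: XLVY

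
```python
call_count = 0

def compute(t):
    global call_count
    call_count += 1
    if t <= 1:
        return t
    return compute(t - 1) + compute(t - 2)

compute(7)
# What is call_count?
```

Calls(t) = 1 + Calls(t-1) + Calls(t-2); Calls(0)=Calls(1)=1. For t=7 this gives 41.

Answer: 41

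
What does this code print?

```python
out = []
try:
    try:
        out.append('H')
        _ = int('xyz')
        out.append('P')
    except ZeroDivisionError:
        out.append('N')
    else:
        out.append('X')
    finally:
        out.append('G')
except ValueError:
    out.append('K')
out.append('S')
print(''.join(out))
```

Execution trace: 'H' (try body) → 'G' (finally) → 'K' (outer except ValueError) → 'S' (after the try/except). Output: HGKS

Answer: HGKS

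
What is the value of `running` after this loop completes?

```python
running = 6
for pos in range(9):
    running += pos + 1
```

Start at 6, add 1 to 9 = 51
`running` takes the values: 6 → 7 → 9 → 12 → 16 → 21 → 27 → 34 → 42 → 51

Answer: 51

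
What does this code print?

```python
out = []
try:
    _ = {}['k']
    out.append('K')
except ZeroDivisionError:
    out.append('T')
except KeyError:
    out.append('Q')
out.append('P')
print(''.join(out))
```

Execution trace: 'Q' (except KeyError) → 'P' (after the try/except). Output: QP

Answer: QP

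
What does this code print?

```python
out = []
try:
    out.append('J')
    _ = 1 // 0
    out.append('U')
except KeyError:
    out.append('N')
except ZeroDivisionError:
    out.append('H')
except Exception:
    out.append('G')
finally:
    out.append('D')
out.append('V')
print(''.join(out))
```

Execution trace: 'J' (try body) → 'H' (except ZeroDivisionError) → 'D' (finally) → 'V' (after the try/except). Output: JHDV

Answer: JHDV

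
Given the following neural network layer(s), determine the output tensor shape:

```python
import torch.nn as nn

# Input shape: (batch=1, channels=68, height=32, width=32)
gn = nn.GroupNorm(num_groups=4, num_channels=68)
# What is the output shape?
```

Input: (1, 68, 32, 32) -> Output: (1, 68, 32, 32)

Answer: (1, 68, 32, 32)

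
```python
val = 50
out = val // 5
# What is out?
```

Trace:
`val = 50` → val = 50
`out = val // 5` → out = 10
So out = 10

Answer: 10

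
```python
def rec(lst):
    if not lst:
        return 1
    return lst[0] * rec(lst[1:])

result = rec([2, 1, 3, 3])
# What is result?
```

Product over [2, 1, 3, 3] = 2 * 1 * 3 * 3 = 18

Answer: 18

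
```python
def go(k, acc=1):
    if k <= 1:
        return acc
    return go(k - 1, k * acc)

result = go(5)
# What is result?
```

Accumulator trace (n, acc): (5, 1) -> (4, 5) -> (3, 20) -> (2, 60) -> (1, 120) -> return 120

Answer: 120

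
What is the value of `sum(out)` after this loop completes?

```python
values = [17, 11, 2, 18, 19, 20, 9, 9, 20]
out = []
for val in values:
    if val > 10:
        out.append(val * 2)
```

Sum of doubled values > 10
`out` takes the values: [] → [34] → [34, 22] → [34, 22, 36] → [34, 22, 36, 38] → [34, 22, 36, 38, 40] → [34, 22, 36, 38, 40, 40]
So `sum(out)` = 210

Answer: 210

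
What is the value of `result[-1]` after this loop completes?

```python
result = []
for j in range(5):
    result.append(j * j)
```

Last element of squares 0 to 4
`result` takes the values: [] → [0] → [0, 1] → [0, 1, 4] → [0, 1, 4, 9] → [0, 1, 4, 9, 16]
So `result[-1]` = 16

Answer: 16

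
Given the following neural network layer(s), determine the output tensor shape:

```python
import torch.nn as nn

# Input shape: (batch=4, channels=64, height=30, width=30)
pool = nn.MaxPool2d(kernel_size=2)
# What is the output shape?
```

Input: (4, 64, 30, 30) -> Output: (4, 64, 15, 15)

Answer: (4, 64, 15, 15)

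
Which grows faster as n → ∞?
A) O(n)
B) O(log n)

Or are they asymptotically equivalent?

O(n) vs O(log n): Higher order terms dominate.

Answer: A) O(n) grows faster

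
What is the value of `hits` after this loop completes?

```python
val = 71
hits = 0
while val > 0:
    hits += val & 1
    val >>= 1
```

Count set bits in 71 (binary: 0b1000111)
`hits` takes the values: 0 → 1 → 2 → 3 → 4

Answer: 4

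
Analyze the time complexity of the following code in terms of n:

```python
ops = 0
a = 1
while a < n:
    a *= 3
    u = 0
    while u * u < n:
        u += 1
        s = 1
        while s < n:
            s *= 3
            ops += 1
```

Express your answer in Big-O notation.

Each loop level contributes: log n × √n × log n. Multiplying the contributions gives O(√n log² n).

Answer: O(√n log² n)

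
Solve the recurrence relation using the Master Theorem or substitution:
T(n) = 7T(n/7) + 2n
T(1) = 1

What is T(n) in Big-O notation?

By Master Theorem: a=7, b=7, f(n)=2n. Since log_7(7) = 1 and f(n) = Θ(n^1), Case 2 applies. T(n) = O(n log n).

Answer: O(n log n)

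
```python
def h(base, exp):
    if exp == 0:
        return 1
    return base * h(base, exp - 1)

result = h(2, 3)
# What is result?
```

h(2, 3) = 2 * 2 * 2 = 8

Answer: 8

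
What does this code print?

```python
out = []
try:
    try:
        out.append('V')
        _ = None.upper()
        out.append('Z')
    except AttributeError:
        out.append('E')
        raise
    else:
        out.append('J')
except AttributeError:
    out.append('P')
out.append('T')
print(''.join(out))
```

Execution trace: 'V' (inner try body) → 'E' (inner except AttributeError) → 'P' (outer except AttributeError) → 'T' (after the try/except). Output: VEPT

Answer: VEPT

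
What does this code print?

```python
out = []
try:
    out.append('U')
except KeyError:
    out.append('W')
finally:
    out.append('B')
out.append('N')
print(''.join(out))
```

Execution trace: 'U' (try body, no exception) → 'B' (finally) → 'N' (after the try/except). Output: UBN

Answer: UBN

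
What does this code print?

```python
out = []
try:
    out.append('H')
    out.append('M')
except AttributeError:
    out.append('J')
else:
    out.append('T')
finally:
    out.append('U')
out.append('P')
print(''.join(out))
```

Execution trace: 'H' (try body) → 'M' (try body, no exception) → 'T' (else) → 'U' (finally) → 'P' (after the try/except). Output: HMTUP

Answer: HMTUP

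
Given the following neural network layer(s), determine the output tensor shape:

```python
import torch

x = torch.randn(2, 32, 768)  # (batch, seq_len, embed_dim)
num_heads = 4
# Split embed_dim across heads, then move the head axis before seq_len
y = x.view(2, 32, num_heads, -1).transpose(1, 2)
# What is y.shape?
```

Input: (2, 32, 768) -> head_dim = 768 // 4 = 192; after view: (2, 32, 4, 192) -> after transpose(1, 2): (2, 4, 32, 192) -> Output: (2, 4, 32, 192)

Answer: (2, 4, 32, 192)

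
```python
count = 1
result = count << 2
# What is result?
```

Trace:
`count = 1` → count = 1
`result = count << 2` → result = 4
So result = 4

Answer: 4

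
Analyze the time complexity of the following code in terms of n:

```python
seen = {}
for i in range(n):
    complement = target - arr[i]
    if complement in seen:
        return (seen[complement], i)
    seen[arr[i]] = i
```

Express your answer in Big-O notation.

This is Two sum with hash map. Time complexity: O(n).

Answer: O(n)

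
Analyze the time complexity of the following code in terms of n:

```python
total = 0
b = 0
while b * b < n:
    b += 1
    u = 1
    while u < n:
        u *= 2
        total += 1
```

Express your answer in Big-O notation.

Each loop level contributes: √n × log n. Multiplying the contributions gives O(√n log n).

Answer: O(√n log n)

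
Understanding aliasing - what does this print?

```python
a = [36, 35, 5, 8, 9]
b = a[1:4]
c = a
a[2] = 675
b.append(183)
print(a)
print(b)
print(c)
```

Key concept: slice vs alias.
Step by step:
`a = [36, 35, 5, 8, 9]` → a = [36, 35, 5, 8, 9]
`b = a[1:4]` → b = [35, 5, 8]
`c = a` → c = [36, 35, 5, 8, 9] (same object as a)
`a[2] = 675` → a = [36, 35, 675, 8, 9] (same object as c); c = [36, 35, 675, 8, 9] (same object as a)
`b.append(183)` → b = [35, 5, 8, 183]
`print(a)` → prints [36, 35, 675, 8, 9]
`print(b)` → prints [35, 5, 8, 183]
`print(c)` → prints [36, 35, 675, 8, 9]

Answer:
[36, 35, 675, 8, 9]
[35, 5, 8, 183]
[36, 35, 675, 8, 9]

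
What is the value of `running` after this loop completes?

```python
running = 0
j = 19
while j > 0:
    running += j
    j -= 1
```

Sum 19 down to 1
`running` takes the values: 0 → 19 → 37 → 54 → 70 → 85 → 99 → 112 → 124 → 135 → 145 → 154 → 162 → 169 → 175 → 180 → 184 → 187 → 189 → 190

Answer: 190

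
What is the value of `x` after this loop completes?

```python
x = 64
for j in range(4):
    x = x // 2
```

Halve 4 times: 64 // 2^4 = 4
`x` takes the values: 64 → 32 → 16 → 8 → 4

Answer: 4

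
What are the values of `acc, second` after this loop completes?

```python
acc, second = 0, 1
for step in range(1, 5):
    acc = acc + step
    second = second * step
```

Sum and factorial of 1 to 4
`acc, second` takes the values: (0, 1) → (1, 1) → (3, 1) → (3, 2) → (6, 2) → (6, 6) → (10, 6) → (10, 24)

Answer: 10, 24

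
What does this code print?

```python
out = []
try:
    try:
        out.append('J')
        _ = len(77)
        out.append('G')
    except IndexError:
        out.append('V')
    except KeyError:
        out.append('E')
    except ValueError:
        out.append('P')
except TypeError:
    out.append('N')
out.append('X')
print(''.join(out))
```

Execution trace: 'J' (try body) → 'N' (outer except TypeError) → 'X' (after the try/except). Output: JNX

Answer: JNX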